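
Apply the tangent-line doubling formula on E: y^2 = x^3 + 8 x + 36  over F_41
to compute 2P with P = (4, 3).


Doubling: s = (3 x1^2 + a) / (2 y1)
s = (3*4^2 + 8) / (2*3) mod 41 = 23
x3 = s^2 - 2 x1 mod 41 = 23^2 - 2*4 = 29
y3 = s (x1 - x3) - y1 mod 41 = 23 * (4 - 29) - 3 = 37

2P = (29, 37)


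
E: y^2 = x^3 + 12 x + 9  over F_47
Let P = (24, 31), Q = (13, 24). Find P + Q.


P != Q, so use the chord formula.
s = (y2 - y1) / (x2 - x1) = (40) / (36) mod 47 = 22
x3 = s^2 - x1 - x2 mod 47 = 22^2 - 24 - 13 = 24
y3 = s (x1 - x3) - y1 mod 47 = 22 * (24 - 24) - 31 = 16

P + Q = (24, 16)


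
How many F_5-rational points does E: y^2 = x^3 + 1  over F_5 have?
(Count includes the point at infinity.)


For each x in F_5, count y with y^2 = x^3 + 0 x + 1 mod 5:
  x = 0: RHS = 1, y in [1, 4]  -> 2 point(s)
  x = 2: RHS = 4, y in [2, 3]  -> 2 point(s)
  x = 4: RHS = 0, y in [0]  -> 1 point(s)
Affine points: 5. Add the point at infinity: total = 6.

#E(F_5) = 6


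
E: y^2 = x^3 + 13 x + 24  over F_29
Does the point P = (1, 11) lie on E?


Check whether y^2 = x^3 + 13 x + 24 (mod 29) for (x, y) = (1, 11).
LHS: y^2 = 11^2 mod 29 = 5
RHS: x^3 + 13 x + 24 = 1^3 + 13*1 + 24 mod 29 = 9
LHS != RHS

No, not on the curve


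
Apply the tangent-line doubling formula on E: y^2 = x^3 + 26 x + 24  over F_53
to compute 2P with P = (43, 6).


Doubling: s = (3 x1^2 + a) / (2 y1)
s = (3*43^2 + 26) / (2*6) mod 53 = 36
x3 = s^2 - 2 x1 mod 53 = 36^2 - 2*43 = 44
y3 = s (x1 - x3) - y1 mod 53 = 36 * (43 - 44) - 6 = 11

2P = (44, 11)


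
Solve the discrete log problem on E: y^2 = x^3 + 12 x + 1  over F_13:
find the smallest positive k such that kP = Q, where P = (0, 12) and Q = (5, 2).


Enumerate multiples of P until we hit Q = (5, 2):
  1P = (0, 12)
  2P = (10, 9)
  3P = (4, 10)
  4P = (6, 4)
  5P = (3, 5)
  6P = (1, 12)
  7P = (12, 1)
  8P = (5, 11)
  9P = (7, 5)
  10P = (7, 8)
  11P = (5, 2)
Match found at i = 11.

k = 11


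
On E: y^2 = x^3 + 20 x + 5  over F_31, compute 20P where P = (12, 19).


k = 20 = 10100_2 (binary, LSB first: 00101)
Double-and-add from P = (12, 19):
  bit 0 = 0: acc unchanged = O
  bit 1 = 0: acc unchanged = O
  bit 2 = 1: acc = O + (0, 25) = (0, 25)
  bit 3 = 0: acc unchanged = (0, 25)
  bit 4 = 1: acc = (0, 25) + (16, 22) = (20, 2)

20P = (20, 2)


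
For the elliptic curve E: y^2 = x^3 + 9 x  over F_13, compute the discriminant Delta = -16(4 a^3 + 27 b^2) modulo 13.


4 a^3 + 27 b^2 = 4*9^3 + 27*0^2 = 2916 + 0 = 2916
Delta = -16 * (2916) = -46656
Delta mod 13 = 1

Delta = 1 (mod 13)


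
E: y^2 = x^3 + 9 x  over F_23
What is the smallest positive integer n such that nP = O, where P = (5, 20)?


Compute successive multiples of P until we hit O:
  1P = (5, 20)
  2P = (2, 7)
  3P = (22, 6)
  4P = (4, 13)
  5P = (17, 11)
  6P = (3, 13)
  7P = (10, 20)
  8P = (8, 3)
  ... (continuing to 24P)
  24P = O

ord(P) = 24


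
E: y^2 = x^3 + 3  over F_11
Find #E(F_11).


For each x in F_11, count y with y^2 = x^3 + 0 x + 3 mod 11:
  x = 0: RHS = 3, y in [5, 6]  -> 2 point(s)
  x = 1: RHS = 4, y in [2, 9]  -> 2 point(s)
  x = 2: RHS = 0, y in [0]  -> 1 point(s)
  x = 4: RHS = 1, y in [1, 10]  -> 2 point(s)
  x = 7: RHS = 5, y in [4, 7]  -> 2 point(s)
  x = 8: RHS = 9, y in [3, 8]  -> 2 point(s)
Affine points: 11. Add the point at infinity: total = 12.

#E(F_11) = 12


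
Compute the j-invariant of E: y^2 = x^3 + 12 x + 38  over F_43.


Delta = -16(4 a^3 + 27 b^2) mod 43 = 40
-1728 * (4 a)^3 = -1728 * (4*12)^3 mod 43 = 32
j = 32 * 40^(-1) mod 43 = 18

j = 18 (mod 43)


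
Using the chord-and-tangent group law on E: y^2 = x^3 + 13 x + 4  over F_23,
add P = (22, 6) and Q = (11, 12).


P != Q, so use the chord formula.
s = (y2 - y1) / (x2 - x1) = (6) / (12) mod 23 = 12
x3 = s^2 - x1 - x2 mod 23 = 12^2 - 22 - 11 = 19
y3 = s (x1 - x3) - y1 mod 23 = 12 * (22 - 19) - 6 = 7

P + Q = (19, 7)


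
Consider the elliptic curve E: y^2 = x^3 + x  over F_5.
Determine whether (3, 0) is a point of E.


Check whether y^2 = x^3 + 1 x + 0 (mod 5) for (x, y) = (3, 0).
LHS: y^2 = 0^2 mod 5 = 0
RHS: x^3 + 1 x + 0 = 3^3 + 1*3 + 0 mod 5 = 0
LHS = RHS

Yes, on the curve


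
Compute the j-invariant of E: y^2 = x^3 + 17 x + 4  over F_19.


Delta = -16(4 a^3 + 27 b^2) mod 19 = 3
-1728 * (4 a)^3 = -1728 * (4*17)^3 mod 19 = 1
j = 1 * 3^(-1) mod 19 = 13

j = 13 (mod 19)


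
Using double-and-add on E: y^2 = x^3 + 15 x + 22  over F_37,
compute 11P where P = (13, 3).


k = 11 = 1011_2 (binary, LSB first: 1101)
Double-and-add from P = (13, 3):
  bit 0 = 1: acc = O + (13, 3) = (13, 3)
  bit 1 = 1: acc = (13, 3) + (32, 9) = (25, 1)
  bit 2 = 0: acc unchanged = (25, 1)
  bit 3 = 1: acc = (25, 1) + (14, 33) = (19, 32)

11P = (19, 32)


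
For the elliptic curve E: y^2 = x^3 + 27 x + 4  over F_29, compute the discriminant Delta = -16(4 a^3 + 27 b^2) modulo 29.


4 a^3 + 27 b^2 = 4*27^3 + 27*4^2 = 78732 + 432 = 79164
Delta = -16 * (79164) = -1266624
Delta mod 29 = 9

Delta = 9 (mod 29)


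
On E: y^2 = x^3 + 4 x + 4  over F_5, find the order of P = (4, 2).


Compute successive multiples of P until we hit O:
  1P = (4, 2)
  2P = (1, 2)
  3P = (0, 3)
  4P = (2, 0)
  5P = (0, 2)
  6P = (1, 3)
  7P = (4, 3)
  8P = O

ord(P) = 8


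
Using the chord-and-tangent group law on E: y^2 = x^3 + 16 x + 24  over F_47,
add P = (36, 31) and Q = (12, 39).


P != Q, so use the chord formula.
s = (y2 - y1) / (x2 - x1) = (8) / (23) mod 47 = 31
x3 = s^2 - x1 - x2 mod 47 = 31^2 - 36 - 12 = 20
y3 = s (x1 - x3) - y1 mod 47 = 31 * (36 - 20) - 31 = 42

P + Q = (20, 42)


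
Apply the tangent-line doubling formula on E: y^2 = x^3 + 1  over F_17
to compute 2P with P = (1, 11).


Doubling: s = (3 x1^2 + a) / (2 y1)
s = (3*1^2 + 0) / (2*11) mod 17 = 4
x3 = s^2 - 2 x1 mod 17 = 4^2 - 2*1 = 14
y3 = s (x1 - x3) - y1 mod 17 = 4 * (1 - 14) - 11 = 5

2P = (14, 5)


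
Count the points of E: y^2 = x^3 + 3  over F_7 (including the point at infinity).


For each x in F_7, count y with y^2 = x^3 + 0 x + 3 mod 7:
  x = 1: RHS = 4, y in [2, 5]  -> 2 point(s)
  x = 2: RHS = 4, y in [2, 5]  -> 2 point(s)
  x = 3: RHS = 2, y in [3, 4]  -> 2 point(s)
  x = 4: RHS = 4, y in [2, 5]  -> 2 point(s)
  x = 5: RHS = 2, y in [3, 4]  -> 2 point(s)
  x = 6: RHS = 2, y in [3, 4]  -> 2 point(s)
Affine points: 12. Add the point at infinity: total = 13.

#E(F_7) = 13


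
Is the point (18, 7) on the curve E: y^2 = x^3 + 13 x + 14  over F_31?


Check whether y^2 = x^3 + 13 x + 14 (mod 31) for (x, y) = (18, 7).
LHS: y^2 = 7^2 mod 31 = 18
RHS: x^3 + 13 x + 14 = 18^3 + 13*18 + 14 mod 31 = 4
LHS != RHS

No, not on the curve


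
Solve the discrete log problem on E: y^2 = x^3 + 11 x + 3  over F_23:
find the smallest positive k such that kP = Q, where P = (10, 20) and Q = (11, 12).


Enumerate multiples of P until we hit Q = (11, 12):
  1P = (10, 20)
  2P = (7, 20)
  3P = (6, 3)
  4P = (15, 22)
  5P = (0, 7)
  6P = (14, 7)
  7P = (11, 12)
Match found at i = 7.

k = 7


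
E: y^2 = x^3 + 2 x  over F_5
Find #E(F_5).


For each x in F_5, count y with y^2 = x^3 + 2 x + 0 mod 5:
  x = 0: RHS = 0, y in [0]  -> 1 point(s)
Affine points: 1. Add the point at infinity: total = 2.

#E(F_5) = 2


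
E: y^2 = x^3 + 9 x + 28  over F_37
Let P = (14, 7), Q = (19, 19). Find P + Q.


P != Q, so use the chord formula.
s = (y2 - y1) / (x2 - x1) = (12) / (5) mod 37 = 32
x3 = s^2 - x1 - x2 mod 37 = 32^2 - 14 - 19 = 29
y3 = s (x1 - x3) - y1 mod 37 = 32 * (14 - 29) - 7 = 31

P + Q = (29, 31)


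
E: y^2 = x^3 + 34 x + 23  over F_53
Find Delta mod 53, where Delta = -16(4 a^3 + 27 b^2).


4 a^3 + 27 b^2 = 4*34^3 + 27*23^2 = 157216 + 14283 = 171499
Delta = -16 * (171499) = -2743984
Delta mod 53 = 38

Delta = 38 (mod 53)


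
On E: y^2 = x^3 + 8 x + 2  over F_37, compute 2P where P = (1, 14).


Doubling: s = (3 x1^2 + a) / (2 y1)
s = (3*1^2 + 8) / (2*14) mod 37 = 7
x3 = s^2 - 2 x1 mod 37 = 7^2 - 2*1 = 10
y3 = s (x1 - x3) - y1 mod 37 = 7 * (1 - 10) - 14 = 34

2P = (10, 34)


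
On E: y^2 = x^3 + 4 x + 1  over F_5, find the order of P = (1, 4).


Compute successive multiples of P until we hit O:
  1P = (1, 4)
  2P = (4, 4)
  3P = (0, 1)
  4P = (3, 0)
  5P = (0, 4)
  6P = (4, 1)
  7P = (1, 1)
  8P = O

ord(P) = 8


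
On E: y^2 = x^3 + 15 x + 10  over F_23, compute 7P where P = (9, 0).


k = 7 = 111_2 (binary, LSB first: 111)
Double-and-add from P = (9, 0):
  bit 0 = 1: acc = O + (9, 0) = (9, 0)
  bit 1 = 1: acc = (9, 0) + O = (9, 0)
  bit 2 = 1: acc = (9, 0) + O = (9, 0)

7P = (9, 0)


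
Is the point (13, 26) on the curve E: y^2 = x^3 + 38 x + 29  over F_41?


Check whether y^2 = x^3 + 38 x + 29 (mod 41) for (x, y) = (13, 26).
LHS: y^2 = 26^2 mod 41 = 20
RHS: x^3 + 38 x + 29 = 13^3 + 38*13 + 29 mod 41 = 14
LHS != RHS

No, not on the curve


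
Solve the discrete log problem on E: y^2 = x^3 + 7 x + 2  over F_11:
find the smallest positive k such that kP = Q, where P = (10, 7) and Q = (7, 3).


Enumerate multiples of P until we hit Q = (7, 3):
  1P = (10, 7)
  2P = (7, 3)
Match found at i = 2.

k = 2


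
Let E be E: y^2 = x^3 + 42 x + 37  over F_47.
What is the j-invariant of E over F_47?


Delta = -16(4 a^3 + 27 b^2) mod 47 = 3
-1728 * (4 a)^3 = -1728 * (4*42)^3 mod 47 = 31
j = 31 * 3^(-1) mod 47 = 26

j = 26 (mod 47)


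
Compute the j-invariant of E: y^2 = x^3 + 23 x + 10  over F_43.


Delta = -16(4 a^3 + 27 b^2) mod 43 = 14
-1728 * (4 a)^3 = -1728 * (4*23)^3 mod 43 = 35
j = 35 * 14^(-1) mod 43 = 24

j = 24 (mod 43)


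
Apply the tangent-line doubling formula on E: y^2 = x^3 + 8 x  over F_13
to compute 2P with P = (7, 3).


Doubling: s = (3 x1^2 + a) / (2 y1)
s = (3*7^2 + 8) / (2*3) mod 13 = 2
x3 = s^2 - 2 x1 mod 13 = 2^2 - 2*7 = 3
y3 = s (x1 - x3) - y1 mod 13 = 2 * (7 - 3) - 3 = 5

2P = (3, 5)


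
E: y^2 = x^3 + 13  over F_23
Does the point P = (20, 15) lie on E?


Check whether y^2 = x^3 + 0 x + 13 (mod 23) for (x, y) = (20, 15).
LHS: y^2 = 15^2 mod 23 = 18
RHS: x^3 + 0 x + 13 = 20^3 + 0*20 + 13 mod 23 = 9
LHS != RHS

No, not on the curve


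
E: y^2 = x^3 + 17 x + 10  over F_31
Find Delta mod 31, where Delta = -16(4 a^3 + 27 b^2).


4 a^3 + 27 b^2 = 4*17^3 + 27*10^2 = 19652 + 2700 = 22352
Delta = -16 * (22352) = -357632
Delta mod 31 = 15

Delta = 15 (mod 31)


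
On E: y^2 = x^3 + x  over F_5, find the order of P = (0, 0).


Compute successive multiples of P until we hit O:
  1P = (0, 0)
  2P = O

ord(P) = 2


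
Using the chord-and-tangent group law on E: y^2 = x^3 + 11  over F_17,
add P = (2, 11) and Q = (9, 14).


P != Q, so use the chord formula.
s = (y2 - y1) / (x2 - x1) = (3) / (7) mod 17 = 15
x3 = s^2 - x1 - x2 mod 17 = 15^2 - 2 - 9 = 10
y3 = s (x1 - x3) - y1 mod 17 = 15 * (2 - 10) - 11 = 5

P + Q = (10, 5)


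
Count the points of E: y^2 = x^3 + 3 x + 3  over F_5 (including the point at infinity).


For each x in F_5, count y with y^2 = x^3 + 3 x + 3 mod 5:
  x = 3: RHS = 4, y in [2, 3]  -> 2 point(s)
  x = 4: RHS = 4, y in [2, 3]  -> 2 point(s)
Affine points: 4. Add the point at infinity: total = 5.

#E(F_5) = 5


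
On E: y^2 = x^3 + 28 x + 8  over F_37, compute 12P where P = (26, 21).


k = 12 = 1100_2 (binary, LSB first: 0011)
Double-and-add from P = (26, 21):
  bit 0 = 0: acc unchanged = O
  bit 1 = 0: acc unchanged = O
  bit 2 = 1: acc = O + (8, 2) = (8, 2)
  bit 3 = 1: acc = (8, 2) + (12, 0) = (8, 35)

12P = (8, 35)


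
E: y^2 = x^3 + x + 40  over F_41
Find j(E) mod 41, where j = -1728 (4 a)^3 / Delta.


Delta = -16(4 a^3 + 27 b^2) mod 41 = 37
-1728 * (4 a)^3 = -1728 * (4*1)^3 mod 41 = 26
j = 26 * 37^(-1) mod 41 = 14

j = 14 (mod 41)


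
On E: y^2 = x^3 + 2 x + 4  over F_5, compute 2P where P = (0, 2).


Doubling: s = (3 x1^2 + a) / (2 y1)
s = (3*0^2 + 2) / (2*2) mod 5 = 3
x3 = s^2 - 2 x1 mod 5 = 3^2 - 2*0 = 4
y3 = s (x1 - x3) - y1 mod 5 = 3 * (0 - 4) - 2 = 1

2P = (4, 1)


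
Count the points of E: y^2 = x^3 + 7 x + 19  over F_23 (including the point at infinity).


For each x in F_23, count y with y^2 = x^3 + 7 x + 19 mod 23:
  x = 1: RHS = 4, y in [2, 21]  -> 2 point(s)
  x = 2: RHS = 18, y in [8, 15]  -> 2 point(s)
  x = 5: RHS = 18, y in [8, 15]  -> 2 point(s)
  x = 6: RHS = 1, y in [1, 22]  -> 2 point(s)
  x = 8: RHS = 12, y in [9, 14]  -> 2 point(s)
  x = 9: RHS = 6, y in [11, 12]  -> 2 point(s)
  x = 10: RHS = 8, y in [10, 13]  -> 2 point(s)
  x = 11: RHS = 1, y in [1, 22]  -> 2 point(s)
  x = 14: RHS = 9, y in [3, 20]  -> 2 point(s)
  x = 15: RHS = 3, y in [7, 16]  -> 2 point(s)
  x = 16: RHS = 18, y in [8, 15]  -> 2 point(s)
Affine points: 22. Add the point at infinity: total = 23.

#E(F_23) = 23


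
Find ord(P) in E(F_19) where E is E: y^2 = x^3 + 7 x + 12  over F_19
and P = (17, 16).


Compute successive multiples of P until we hit O:
  1P = (17, 16)
  2P = (4, 3)
  3P = (18, 2)
  4P = (9, 5)
  5P = (13, 18)
  6P = (13, 1)
  7P = (9, 14)
  8P = (18, 17)
  ... (continuing to 11P)
  11P = O

ord(P) = 11


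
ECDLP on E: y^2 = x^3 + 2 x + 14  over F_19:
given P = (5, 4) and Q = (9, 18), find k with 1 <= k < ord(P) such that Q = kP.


Enumerate multiples of P until we hit Q = (9, 18):
  1P = (5, 4)
  2P = (1, 6)
  3P = (18, 12)
  4P = (2, 11)
  5P = (9, 18)
Match found at i = 5.

k = 5


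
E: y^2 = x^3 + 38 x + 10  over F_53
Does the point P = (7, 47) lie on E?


Check whether y^2 = x^3 + 38 x + 10 (mod 53) for (x, y) = (7, 47).
LHS: y^2 = 47^2 mod 53 = 36
RHS: x^3 + 38 x + 10 = 7^3 + 38*7 + 10 mod 53 = 36
LHS = RHS

Yes, on the curve


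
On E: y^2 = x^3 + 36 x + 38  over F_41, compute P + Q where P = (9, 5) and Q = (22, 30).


P != Q, so use the chord formula.
s = (y2 - y1) / (x2 - x1) = (25) / (13) mod 41 = 24
x3 = s^2 - x1 - x2 mod 41 = 24^2 - 9 - 22 = 12
y3 = s (x1 - x3) - y1 mod 41 = 24 * (9 - 12) - 5 = 5

P + Q = (12, 5)


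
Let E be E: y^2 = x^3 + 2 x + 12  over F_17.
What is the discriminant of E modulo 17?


4 a^3 + 27 b^2 = 4*2^3 + 27*12^2 = 32 + 3888 = 3920
Delta = -16 * (3920) = -62720
Delta mod 17 = 10

Delta = 10 (mod 17)


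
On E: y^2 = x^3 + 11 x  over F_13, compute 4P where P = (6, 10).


k = 4 = 100_2 (binary, LSB first: 001)
Double-and-add from P = (6, 10):
  bit 0 = 0: acc unchanged = O
  bit 1 = 0: acc unchanged = O
  bit 2 = 1: acc = O + (4, 2) = (4, 2)

4P = (4, 2)


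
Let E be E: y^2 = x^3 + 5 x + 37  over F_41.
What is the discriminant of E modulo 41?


4 a^3 + 27 b^2 = 4*5^3 + 27*37^2 = 500 + 36963 = 37463
Delta = -16 * (37463) = -599408
Delta mod 41 = 12

Delta = 12 (mod 41)


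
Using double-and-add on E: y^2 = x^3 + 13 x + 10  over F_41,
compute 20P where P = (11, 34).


k = 20 = 10100_2 (binary, LSB first: 00101)
Double-and-add from P = (11, 34):
  bit 0 = 0: acc unchanged = O
  bit 1 = 0: acc unchanged = O
  bit 2 = 1: acc = O + (18, 7) = (18, 7)
  bit 3 = 0: acc unchanged = (18, 7)
  bit 4 = 1: acc = (18, 7) + (33, 38) = (36, 5)

20P = (36, 5)


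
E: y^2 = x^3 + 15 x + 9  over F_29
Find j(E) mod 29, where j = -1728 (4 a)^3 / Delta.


Delta = -16(4 a^3 + 27 b^2) mod 29 = 3
-1728 * (4 a)^3 = -1728 * (4*15)^3 mod 29 = 9
j = 9 * 3^(-1) mod 29 = 3

j = 3 (mod 29)


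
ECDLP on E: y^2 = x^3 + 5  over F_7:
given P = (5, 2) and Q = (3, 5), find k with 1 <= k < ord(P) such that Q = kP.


Enumerate multiples of P until we hit Q = (3, 5):
  1P = (5, 2)
  2P = (6, 2)
  3P = (3, 5)
Match found at i = 3.

k = 3


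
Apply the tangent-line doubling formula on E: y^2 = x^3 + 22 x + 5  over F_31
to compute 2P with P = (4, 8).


Doubling: s = (3 x1^2 + a) / (2 y1)
s = (3*4^2 + 22) / (2*8) mod 31 = 16
x3 = s^2 - 2 x1 mod 31 = 16^2 - 2*4 = 0
y3 = s (x1 - x3) - y1 mod 31 = 16 * (4 - 0) - 8 = 25

2P = (0, 25)


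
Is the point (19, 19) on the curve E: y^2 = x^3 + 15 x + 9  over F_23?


Check whether y^2 = x^3 + 15 x + 9 (mod 23) for (x, y) = (19, 19).
LHS: y^2 = 19^2 mod 23 = 16
RHS: x^3 + 15 x + 9 = 19^3 + 15*19 + 9 mod 23 = 0
LHS != RHS

No, not on the curve


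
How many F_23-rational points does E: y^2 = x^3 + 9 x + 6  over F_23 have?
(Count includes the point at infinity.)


For each x in F_23, count y with y^2 = x^3 + 9 x + 6 mod 23:
  x = 0: RHS = 6, y in [11, 12]  -> 2 point(s)
  x = 1: RHS = 16, y in [4, 19]  -> 2 point(s)
  x = 2: RHS = 9, y in [3, 20]  -> 2 point(s)
  x = 6: RHS = 0, y in [0]  -> 1 point(s)
  x = 12: RHS = 2, y in [5, 18]  -> 2 point(s)
  x = 14: RHS = 1, y in [1, 22]  -> 2 point(s)
  x = 17: RHS = 12, y in [9, 14]  -> 2 point(s)
  x = 21: RHS = 3, y in [7, 16]  -> 2 point(s)
Affine points: 15. Add the point at infinity: total = 16.

#E(F_23) = 16


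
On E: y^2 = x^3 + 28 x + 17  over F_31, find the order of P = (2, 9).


Compute successive multiples of P until we hit O:
  1P = (2, 9)
  2P = (4, 21)
  3P = (30, 9)
  4P = (30, 22)
  5P = (4, 10)
  6P = (2, 22)
  7P = O

ord(P) = 7


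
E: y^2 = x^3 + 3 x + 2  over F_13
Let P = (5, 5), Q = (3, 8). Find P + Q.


P != Q, so use the chord formula.
s = (y2 - y1) / (x2 - x1) = (3) / (11) mod 13 = 5
x3 = s^2 - x1 - x2 mod 13 = 5^2 - 5 - 3 = 4
y3 = s (x1 - x3) - y1 mod 13 = 5 * (5 - 4) - 5 = 0

P + Q = (4, 0)


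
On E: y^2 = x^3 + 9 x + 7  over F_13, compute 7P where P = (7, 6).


k = 7 = 111_2 (binary, LSB first: 111)
Double-and-add from P = (7, 6):
  bit 0 = 1: acc = O + (7, 6) = (7, 6)
  bit 1 = 1: acc = (7, 6) + (12, 7) = (6, 2)
  bit 2 = 1: acc = (6, 2) + (3, 10) = (1, 2)

7P = (1, 2)


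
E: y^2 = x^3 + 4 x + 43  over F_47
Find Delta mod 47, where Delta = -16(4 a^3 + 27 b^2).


4 a^3 + 27 b^2 = 4*4^3 + 27*43^2 = 256 + 49923 = 50179
Delta = -16 * (50179) = -802864
Delta mod 47 = 37

Delta = 37 (mod 47)


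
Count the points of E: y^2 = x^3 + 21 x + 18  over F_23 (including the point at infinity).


For each x in F_23, count y with y^2 = x^3 + 21 x + 18 mod 23:
  x = 0: RHS = 18, y in [8, 15]  -> 2 point(s)
  x = 3: RHS = 16, y in [4, 19]  -> 2 point(s)
  x = 5: RHS = 18, y in [8, 15]  -> 2 point(s)
  x = 7: RHS = 2, y in [5, 18]  -> 2 point(s)
  x = 8: RHS = 8, y in [10, 13]  -> 2 point(s)
  x = 9: RHS = 16, y in [4, 19]  -> 2 point(s)
  x = 10: RHS = 9, y in [3, 20]  -> 2 point(s)
  x = 11: RHS = 16, y in [4, 19]  -> 2 point(s)
  x = 13: RHS = 4, y in [2, 21]  -> 2 point(s)
  x = 18: RHS = 18, y in [8, 15]  -> 2 point(s)
  x = 19: RHS = 8, y in [10, 13]  -> 2 point(s)
Affine points: 22. Add the point at infinity: total = 23.

#E(F_23) = 23


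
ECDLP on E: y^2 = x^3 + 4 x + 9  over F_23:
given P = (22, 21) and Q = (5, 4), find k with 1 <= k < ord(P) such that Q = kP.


Enumerate multiples of P until we hit Q = (5, 4):
  1P = (22, 21)
  2P = (18, 18)
  3P = (8, 1)
  4P = (11, 21)
  5P = (13, 2)
  6P = (20, 19)
  7P = (5, 19)
  8P = (14, 7)
  9P = (3, 18)
  10P = (0, 20)
  11P = (2, 5)
  12P = (7, 14)
  13P = (21, 4)
  14P = (16, 12)
  15P = (16, 11)
  16P = (21, 19)
  17P = (7, 9)
  18P = (2, 18)
  19P = (0, 3)
  20P = (3, 5)
  21P = (14, 16)
  22P = (5, 4)
Match found at i = 22.

k = 22


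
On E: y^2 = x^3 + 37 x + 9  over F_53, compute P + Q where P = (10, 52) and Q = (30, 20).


P != Q, so use the chord formula.
s = (y2 - y1) / (x2 - x1) = (21) / (20) mod 53 = 9
x3 = s^2 - x1 - x2 mod 53 = 9^2 - 10 - 30 = 41
y3 = s (x1 - x3) - y1 mod 53 = 9 * (10 - 41) - 52 = 40

P + Q = (41, 40)


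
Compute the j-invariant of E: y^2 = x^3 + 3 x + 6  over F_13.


Delta = -16(4 a^3 + 27 b^2) mod 13 = 10
-1728 * (4 a)^3 = -1728 * (4*3)^3 mod 13 = 12
j = 12 * 10^(-1) mod 13 = 9

j = 9 (mod 13)


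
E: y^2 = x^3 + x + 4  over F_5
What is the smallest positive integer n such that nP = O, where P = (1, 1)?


Compute successive multiples of P until we hit O:
  1P = (1, 1)
  2P = (2, 2)
  3P = (3, 2)
  4P = (0, 2)
  5P = (0, 3)
  6P = (3, 3)
  7P = (2, 3)
  8P = (1, 4)
  ... (continuing to 9P)
  9P = O

ord(P) = 9


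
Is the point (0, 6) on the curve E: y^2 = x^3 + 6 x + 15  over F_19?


Check whether y^2 = x^3 + 6 x + 15 (mod 19) for (x, y) = (0, 6).
LHS: y^2 = 6^2 mod 19 = 17
RHS: x^3 + 6 x + 15 = 0^3 + 6*0 + 15 mod 19 = 15
LHS != RHS

No, not on the curve


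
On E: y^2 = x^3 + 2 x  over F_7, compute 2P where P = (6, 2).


Doubling: s = (3 x1^2 + a) / (2 y1)
s = (3*6^2 + 2) / (2*2) mod 7 = 3
x3 = s^2 - 2 x1 mod 7 = 3^2 - 2*6 = 4
y3 = s (x1 - x3) - y1 mod 7 = 3 * (6 - 4) - 2 = 4

2P = (4, 4)


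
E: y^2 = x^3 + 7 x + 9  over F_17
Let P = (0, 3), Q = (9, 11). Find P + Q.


P != Q, so use the chord formula.
s = (y2 - y1) / (x2 - x1) = (8) / (9) mod 17 = 16
x3 = s^2 - x1 - x2 mod 17 = 16^2 - 0 - 9 = 9
y3 = s (x1 - x3) - y1 mod 17 = 16 * (0 - 9) - 3 = 6

P + Q = (9, 6)


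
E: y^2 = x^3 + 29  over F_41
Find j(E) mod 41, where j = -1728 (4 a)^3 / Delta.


Delta = -16(4 a^3 + 27 b^2) mod 41 = 30
-1728 * (4 a)^3 = -1728 * (4*0)^3 mod 41 = 0
j = 0 * 30^(-1) mod 41 = 0

j = 0 (mod 41)


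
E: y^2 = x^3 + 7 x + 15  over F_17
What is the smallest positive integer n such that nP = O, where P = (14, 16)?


Compute successive multiples of P until we hit O:
  1P = (14, 16)
  2P = (6, 1)
  3P = (13, 5)
  4P = (9, 5)
  5P = (7, 13)
  6P = (0, 7)
  7P = (12, 12)
  8P = (12, 5)
  ... (continuing to 15P)
  15P = O

ord(P) = 15


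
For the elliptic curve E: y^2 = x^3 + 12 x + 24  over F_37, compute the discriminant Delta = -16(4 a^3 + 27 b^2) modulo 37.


4 a^3 + 27 b^2 = 4*12^3 + 27*24^2 = 6912 + 15552 = 22464
Delta = -16 * (22464) = -359424
Delta mod 37 = 31

Delta = 31 (mod 37)


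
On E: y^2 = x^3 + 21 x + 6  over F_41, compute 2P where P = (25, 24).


Doubling: s = (3 x1^2 + a) / (2 y1)
s = (3*25^2 + 21) / (2*24) mod 41 = 19
x3 = s^2 - 2 x1 mod 41 = 19^2 - 2*25 = 24
y3 = s (x1 - x3) - y1 mod 41 = 19 * (25 - 24) - 24 = 36

2P = (24, 36)


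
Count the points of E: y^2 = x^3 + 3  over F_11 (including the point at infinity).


For each x in F_11, count y with y^2 = x^3 + 0 x + 3 mod 11:
  x = 0: RHS = 3, y in [5, 6]  -> 2 point(s)
  x = 1: RHS = 4, y in [2, 9]  -> 2 point(s)
  x = 2: RHS = 0, y in [0]  -> 1 point(s)
  x = 4: RHS = 1, y in [1, 10]  -> 2 point(s)
  x = 7: RHS = 5, y in [4, 7]  -> 2 point(s)
  x = 8: RHS = 9, y in [3, 8]  -> 2 point(s)
Affine points: 11. Add the point at infinity: total = 12.

#E(F_11) = 12


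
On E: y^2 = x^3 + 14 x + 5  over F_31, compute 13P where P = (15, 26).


k = 13 = 1101_2 (binary, LSB first: 1011)
Double-and-add from P = (15, 26):
  bit 0 = 1: acc = O + (15, 26) = (15, 26)
  bit 1 = 0: acc unchanged = (15, 26)
  bit 2 = 1: acc = (15, 26) + (2, 14) = (11, 23)
  bit 3 = 1: acc = (11, 23) + (16, 4) = (11, 8)

13P = (11, 8)


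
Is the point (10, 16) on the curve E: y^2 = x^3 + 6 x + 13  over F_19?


Check whether y^2 = x^3 + 6 x + 13 (mod 19) for (x, y) = (10, 16).
LHS: y^2 = 16^2 mod 19 = 9
RHS: x^3 + 6 x + 13 = 10^3 + 6*10 + 13 mod 19 = 9
LHS = RHS

Yes, on the curve


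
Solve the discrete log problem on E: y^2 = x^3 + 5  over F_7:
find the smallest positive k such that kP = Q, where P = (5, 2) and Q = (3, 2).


Enumerate multiples of P until we hit Q = (3, 2):
  1P = (5, 2)
  2P = (6, 2)
  3P = (3, 5)
  4P = (3, 2)
Match found at i = 4.

k = 4


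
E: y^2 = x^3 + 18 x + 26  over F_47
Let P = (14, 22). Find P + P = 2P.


Doubling: s = (3 x1^2 + a) / (2 y1)
s = (3*14^2 + 18) / (2*22) mod 47 = 33
x3 = s^2 - 2 x1 mod 47 = 33^2 - 2*14 = 27
y3 = s (x1 - x3) - y1 mod 47 = 33 * (14 - 27) - 22 = 19

2P = (27, 19)


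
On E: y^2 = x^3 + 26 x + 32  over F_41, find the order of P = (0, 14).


Compute successive multiples of P until we hit O:
  1P = (0, 14)
  2P = (4, 35)
  3P = (21, 9)
  4P = (38, 38)
  5P = (26, 30)
  6P = (36, 8)
  7P = (13, 36)
  8P = (10, 29)
  ... (continuing to 25P)
  25P = O

ord(P) = 25


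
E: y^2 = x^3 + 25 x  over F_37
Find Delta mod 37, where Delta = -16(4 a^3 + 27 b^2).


4 a^3 + 27 b^2 = 4*25^3 + 27*0^2 = 62500 + 0 = 62500
Delta = -16 * (62500) = -1000000
Delta mod 37 = 36

Delta = 36 (mod 37)


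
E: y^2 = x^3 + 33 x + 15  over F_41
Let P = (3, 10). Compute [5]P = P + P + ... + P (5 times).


k = 5 = 101_2 (binary, LSB first: 101)
Double-and-add from P = (3, 10):
  bit 0 = 1: acc = O + (3, 10) = (3, 10)
  bit 1 = 0: acc unchanged = (3, 10)
  bit 2 = 1: acc = (3, 10) + (3, 10) = (3, 31)

5P = (3, 31)


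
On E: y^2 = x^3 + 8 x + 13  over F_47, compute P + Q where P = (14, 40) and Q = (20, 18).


P != Q, so use the chord formula.
s = (y2 - y1) / (x2 - x1) = (25) / (6) mod 47 = 12
x3 = s^2 - x1 - x2 mod 47 = 12^2 - 14 - 20 = 16
y3 = s (x1 - x3) - y1 mod 47 = 12 * (14 - 16) - 40 = 30

P + Q = (16, 30)


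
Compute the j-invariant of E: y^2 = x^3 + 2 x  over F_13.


Delta = -16(4 a^3 + 27 b^2) mod 13 = 8
-1728 * (4 a)^3 = -1728 * (4*2)^3 mod 13 = 5
j = 5 * 8^(-1) mod 13 = 12

j = 12 (mod 13)


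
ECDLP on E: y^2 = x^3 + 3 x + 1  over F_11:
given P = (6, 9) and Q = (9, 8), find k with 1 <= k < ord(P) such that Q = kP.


Enumerate multiples of P until we hit Q = (9, 8):
  1P = (6, 9)
  2P = (8, 8)
  3P = (0, 10)
  4P = (9, 8)
Match found at i = 4.

k = 4


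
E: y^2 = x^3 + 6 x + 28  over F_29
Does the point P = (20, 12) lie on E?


Check whether y^2 = x^3 + 6 x + 28 (mod 29) for (x, y) = (20, 12).
LHS: y^2 = 12^2 mod 29 = 28
RHS: x^3 + 6 x + 28 = 20^3 + 6*20 + 28 mod 29 = 28
LHS = RHS

Yes, on the curve


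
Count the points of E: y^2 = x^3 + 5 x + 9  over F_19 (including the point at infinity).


For each x in F_19, count y with y^2 = x^3 + 5 x + 9 mod 19:
  x = 0: RHS = 9, y in [3, 16]  -> 2 point(s)
  x = 4: RHS = 17, y in [6, 13]  -> 2 point(s)
  x = 5: RHS = 7, y in [8, 11]  -> 2 point(s)
  x = 7: RHS = 7, y in [8, 11]  -> 2 point(s)
  x = 9: RHS = 4, y in [2, 17]  -> 2 point(s)
  x = 12: RHS = 11, y in [7, 12]  -> 2 point(s)
  x = 14: RHS = 11, y in [7, 12]  -> 2 point(s)
  x = 15: RHS = 1, y in [1, 18]  -> 2 point(s)
  x = 16: RHS = 5, y in [9, 10]  -> 2 point(s)
Affine points: 18. Add the point at infinity: total = 19.

#E(F_19) = 19


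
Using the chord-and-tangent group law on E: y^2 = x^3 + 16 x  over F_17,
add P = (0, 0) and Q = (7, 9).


P != Q, so use the chord formula.
s = (y2 - y1) / (x2 - x1) = (9) / (7) mod 17 = 11
x3 = s^2 - x1 - x2 mod 17 = 11^2 - 0 - 7 = 12
y3 = s (x1 - x3) - y1 mod 17 = 11 * (0 - 12) - 0 = 4

P + Q = (12, 4)


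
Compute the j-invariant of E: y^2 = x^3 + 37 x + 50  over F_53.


Delta = -16(4 a^3 + 27 b^2) mod 53 = 40
-1728 * (4 a)^3 = -1728 * (4*37)^3 mod 53 = 33
j = 33 * 40^(-1) mod 53 = 26

j = 26 (mod 53)


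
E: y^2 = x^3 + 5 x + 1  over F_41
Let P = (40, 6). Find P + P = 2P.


Doubling: s = (3 x1^2 + a) / (2 y1)
s = (3*40^2 + 5) / (2*6) mod 41 = 28
x3 = s^2 - 2 x1 mod 41 = 28^2 - 2*40 = 7
y3 = s (x1 - x3) - y1 mod 41 = 28 * (40 - 7) - 6 = 16

2P = (7, 16)


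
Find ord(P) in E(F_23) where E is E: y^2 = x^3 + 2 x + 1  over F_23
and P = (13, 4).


Compute successive multiples of P until we hit O:
  1P = (13, 4)
  2P = (9, 9)
  3P = (4, 2)
  4P = (14, 6)
  5P = (0, 22)
  6P = (16, 9)
  7P = (7, 6)
  8P = (21, 14)
  ... (continuing to 30P)
  30P = O

ord(P) = 30


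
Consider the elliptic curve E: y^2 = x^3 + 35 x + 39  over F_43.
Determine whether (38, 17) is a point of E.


Check whether y^2 = x^3 + 35 x + 39 (mod 43) for (x, y) = (38, 17).
LHS: y^2 = 17^2 mod 43 = 31
RHS: x^3 + 35 x + 39 = 38^3 + 35*38 + 39 mod 43 = 40
LHS != RHS

No, not on the curve


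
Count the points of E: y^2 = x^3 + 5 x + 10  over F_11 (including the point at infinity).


For each x in F_11, count y with y^2 = x^3 + 5 x + 10 mod 11:
  x = 1: RHS = 5, y in [4, 7]  -> 2 point(s)
  x = 6: RHS = 3, y in [5, 6]  -> 2 point(s)
  x = 7: RHS = 3, y in [5, 6]  -> 2 point(s)
  x = 8: RHS = 1, y in [1, 10]  -> 2 point(s)
  x = 9: RHS = 3, y in [5, 6]  -> 2 point(s)
  x = 10: RHS = 4, y in [2, 9]  -> 2 point(s)
Affine points: 12. Add the point at infinity: total = 13.

#E(F_11) = 13


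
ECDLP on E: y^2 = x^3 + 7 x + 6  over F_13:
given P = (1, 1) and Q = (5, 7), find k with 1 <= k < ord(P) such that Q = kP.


Enumerate multiples of P until we hit Q = (5, 7):
  1P = (1, 1)
  2P = (10, 6)
  3P = (6, 2)
  4P = (5, 6)
  5P = (11, 6)
  6P = (11, 7)
  7P = (5, 7)
Match found at i = 7.

k = 7


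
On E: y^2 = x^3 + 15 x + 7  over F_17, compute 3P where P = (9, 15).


k = 3 = 11_2 (binary, LSB first: 11)
Double-and-add from P = (9, 15):
  bit 0 = 1: acc = O + (9, 15) = (9, 15)
  bit 1 = 1: acc = (9, 15) + (7, 9) = (10, 16)

3P = (10, 16)


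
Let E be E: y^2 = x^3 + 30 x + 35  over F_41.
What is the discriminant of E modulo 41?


4 a^3 + 27 b^2 = 4*30^3 + 27*35^2 = 108000 + 33075 = 141075
Delta = -16 * (141075) = -2257200
Delta mod 41 = 14

Delta = 14 (mod 41)


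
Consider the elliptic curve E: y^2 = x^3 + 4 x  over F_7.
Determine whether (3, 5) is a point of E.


Check whether y^2 = x^3 + 4 x + 0 (mod 7) for (x, y) = (3, 5).
LHS: y^2 = 5^2 mod 7 = 4
RHS: x^3 + 4 x + 0 = 3^3 + 4*3 + 0 mod 7 = 4
LHS = RHS

Yes, on the curve


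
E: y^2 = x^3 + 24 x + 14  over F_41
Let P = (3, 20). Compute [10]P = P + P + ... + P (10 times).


k = 10 = 1010_2 (binary, LSB first: 0101)
Double-and-add from P = (3, 20):
  bit 0 = 0: acc unchanged = O
  bit 1 = 1: acc = O + (12, 29) = (12, 29)
  bit 2 = 0: acc unchanged = (12, 29)
  bit 3 = 1: acc = (12, 29) + (19, 20) = (15, 10)

10P = (15, 10)


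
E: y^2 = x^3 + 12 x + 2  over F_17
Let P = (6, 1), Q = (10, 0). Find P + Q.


P != Q, so use the chord formula.
s = (y2 - y1) / (x2 - x1) = (16) / (4) mod 17 = 4
x3 = s^2 - x1 - x2 mod 17 = 4^2 - 6 - 10 = 0
y3 = s (x1 - x3) - y1 mod 17 = 4 * (6 - 0) - 1 = 6

P + Q = (0, 6)


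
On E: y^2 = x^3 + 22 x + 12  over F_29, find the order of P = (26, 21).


Compute successive multiples of P until we hit O:
  1P = (26, 21)
  2P = (13, 28)
  3P = (15, 11)
  4P = (8, 27)
  5P = (8, 2)
  6P = (15, 18)
  7P = (13, 1)
  8P = (26, 8)
  ... (continuing to 9P)
  9P = O

ord(P) = 9


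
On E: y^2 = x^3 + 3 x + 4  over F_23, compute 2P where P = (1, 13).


Doubling: s = (3 x1^2 + a) / (2 y1)
s = (3*1^2 + 3) / (2*13) mod 23 = 2
x3 = s^2 - 2 x1 mod 23 = 2^2 - 2*1 = 2
y3 = s (x1 - x3) - y1 mod 23 = 2 * (1 - 2) - 13 = 8

2P = (2, 8)


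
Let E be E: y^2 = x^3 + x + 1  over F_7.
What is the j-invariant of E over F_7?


Delta = -16(4 a^3 + 27 b^2) mod 7 = 1
-1728 * (4 a)^3 = -1728 * (4*1)^3 mod 7 = 1
j = 1 * 1^(-1) mod 7 = 1

j = 1 (mod 7)


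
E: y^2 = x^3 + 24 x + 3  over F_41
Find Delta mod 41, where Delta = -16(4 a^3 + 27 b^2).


4 a^3 + 27 b^2 = 4*24^3 + 27*3^2 = 55296 + 243 = 55539
Delta = -16 * (55539) = -888624
Delta mod 41 = 10

Delta = 10 (mod 41)


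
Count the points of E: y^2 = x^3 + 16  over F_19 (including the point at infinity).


For each x in F_19, count y with y^2 = x^3 + 0 x + 16 mod 19:
  x = 0: RHS = 16, y in [4, 15]  -> 2 point(s)
  x = 1: RHS = 17, y in [6, 13]  -> 2 point(s)
  x = 2: RHS = 5, y in [9, 10]  -> 2 point(s)
  x = 3: RHS = 5, y in [9, 10]  -> 2 point(s)
  x = 4: RHS = 4, y in [2, 17]  -> 2 point(s)
  x = 6: RHS = 4, y in [2, 17]  -> 2 point(s)
  x = 7: RHS = 17, y in [6, 13]  -> 2 point(s)
  x = 9: RHS = 4, y in [2, 17]  -> 2 point(s)
  x = 10: RHS = 9, y in [3, 16]  -> 2 point(s)
  x = 11: RHS = 17, y in [6, 13]  -> 2 point(s)
  x = 13: RHS = 9, y in [3, 16]  -> 2 point(s)
  x = 14: RHS = 5, y in [9, 10]  -> 2 point(s)
  x = 15: RHS = 9, y in [3, 16]  -> 2 point(s)
Affine points: 26. Add the point at infinity: total = 27.

#E(F_19) = 27


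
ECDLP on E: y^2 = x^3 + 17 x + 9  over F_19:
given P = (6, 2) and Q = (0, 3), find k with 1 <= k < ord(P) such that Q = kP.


Enumerate multiples of P until we hit Q = (0, 3):
  1P = (6, 2)
  2P = (11, 8)
  3P = (8, 7)
  4P = (16, 11)
  5P = (17, 9)
  6P = (3, 12)
  7P = (0, 16)
  8P = (10, 1)
  9P = (9, 13)
  10P = (9, 6)
  11P = (10, 18)
  12P = (0, 3)
Match found at i = 12.

k = 12


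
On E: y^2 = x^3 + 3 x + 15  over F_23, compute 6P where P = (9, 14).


k = 6 = 110_2 (binary, LSB first: 011)
Double-and-add from P = (9, 14):
  bit 0 = 0: acc unchanged = O
  bit 1 = 1: acc = O + (18, 17) = (18, 17)
  bit 2 = 1: acc = (18, 17) + (12, 13) = (19, 13)

6P = (19, 13)


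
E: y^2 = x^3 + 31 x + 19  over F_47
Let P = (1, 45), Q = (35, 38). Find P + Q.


P != Q, so use the chord formula.
s = (y2 - y1) / (x2 - x1) = (40) / (34) mod 47 = 15
x3 = s^2 - x1 - x2 mod 47 = 15^2 - 1 - 35 = 1
y3 = s (x1 - x3) - y1 mod 47 = 15 * (1 - 1) - 45 = 2

P + Q = (1, 2)


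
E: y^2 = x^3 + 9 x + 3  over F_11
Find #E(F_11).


For each x in F_11, count y with y^2 = x^3 + 9 x + 3 mod 11:
  x = 0: RHS = 3, y in [5, 6]  -> 2 point(s)
  x = 4: RHS = 4, y in [2, 9]  -> 2 point(s)
  x = 6: RHS = 9, y in [3, 8]  -> 2 point(s)
  x = 8: RHS = 4, y in [2, 9]  -> 2 point(s)
  x = 10: RHS = 4, y in [2, 9]  -> 2 point(s)
Affine points: 10. Add the point at infinity: total = 11.

#E(F_11) = 11


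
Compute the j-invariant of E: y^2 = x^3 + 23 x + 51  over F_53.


Delta = -16(4 a^3 + 27 b^2) mod 53 = 9
-1728 * (4 a)^3 = -1728 * (4*23)^3 mod 53 = 40
j = 40 * 9^(-1) mod 53 = 28

j = 28 (mod 53)


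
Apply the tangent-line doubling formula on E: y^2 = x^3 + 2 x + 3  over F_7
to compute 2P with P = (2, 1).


Doubling: s = (3 x1^2 + a) / (2 y1)
s = (3*2^2 + 2) / (2*1) mod 7 = 0
x3 = s^2 - 2 x1 mod 7 = 0^2 - 2*2 = 3
y3 = s (x1 - x3) - y1 mod 7 = 0 * (2 - 3) - 1 = 6

2P = (3, 6)


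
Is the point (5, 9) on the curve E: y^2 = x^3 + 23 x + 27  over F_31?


Check whether y^2 = x^3 + 23 x + 27 (mod 31) for (x, y) = (5, 9).
LHS: y^2 = 9^2 mod 31 = 19
RHS: x^3 + 23 x + 27 = 5^3 + 23*5 + 27 mod 31 = 19
LHS = RHS

Yes, on the curve


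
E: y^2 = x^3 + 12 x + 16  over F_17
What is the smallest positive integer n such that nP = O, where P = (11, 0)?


Compute successive multiples of P until we hit O:
  1P = (11, 0)
  2P = O

ord(P) = 2


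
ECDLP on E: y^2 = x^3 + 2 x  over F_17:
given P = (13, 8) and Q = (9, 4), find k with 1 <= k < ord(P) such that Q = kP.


Enumerate multiples of P until we hit Q = (9, 4):
  1P = (13, 8)
  2P = (9, 13)
  3P = (4, 2)
  4P = (8, 1)
  5P = (0, 0)
  6P = (8, 16)
  7P = (4, 15)
  8P = (9, 4)
Match found at i = 8.

k = 8


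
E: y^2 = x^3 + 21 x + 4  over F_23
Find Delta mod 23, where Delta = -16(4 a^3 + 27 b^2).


4 a^3 + 27 b^2 = 4*21^3 + 27*4^2 = 37044 + 432 = 37476
Delta = -16 * (37476) = -599616
Delta mod 23 = 17

Delta = 17 (mod 23)


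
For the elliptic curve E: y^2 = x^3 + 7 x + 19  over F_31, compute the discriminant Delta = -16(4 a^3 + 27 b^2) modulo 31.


4 a^3 + 27 b^2 = 4*7^3 + 27*19^2 = 1372 + 9747 = 11119
Delta = -16 * (11119) = -177904
Delta mod 31 = 5

Delta = 5 (mod 31)


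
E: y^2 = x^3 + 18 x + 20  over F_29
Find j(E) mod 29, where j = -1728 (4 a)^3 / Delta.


Delta = -16(4 a^3 + 27 b^2) mod 29 = 22
-1728 * (4 a)^3 = -1728 * (4*18)^3 mod 29 = 13
j = 13 * 22^(-1) mod 29 = 23

j = 23 (mod 29)


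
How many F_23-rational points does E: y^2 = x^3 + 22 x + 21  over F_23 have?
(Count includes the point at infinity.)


For each x in F_23, count y with y^2 = x^3 + 22 x + 21 mod 23:
  x = 2: RHS = 4, y in [2, 21]  -> 2 point(s)
  x = 4: RHS = 12, y in [9, 14]  -> 2 point(s)
  x = 5: RHS = 3, y in [7, 16]  -> 2 point(s)
  x = 6: RHS = 1, y in [1, 22]  -> 2 point(s)
  x = 7: RHS = 12, y in [9, 14]  -> 2 point(s)
  x = 12: RHS = 12, y in [9, 14]  -> 2 point(s)
  x = 15: RHS = 0, y in [0]  -> 1 point(s)
  x = 17: RHS = 18, y in [8, 15]  -> 2 point(s)
  x = 18: RHS = 16, y in [4, 19]  -> 2 point(s)
Affine points: 17. Add the point at infinity: total = 18.

#E(F_23) = 18


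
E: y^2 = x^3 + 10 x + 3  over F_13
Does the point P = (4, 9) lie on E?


Check whether y^2 = x^3 + 10 x + 3 (mod 13) for (x, y) = (4, 9).
LHS: y^2 = 9^2 mod 13 = 3
RHS: x^3 + 10 x + 3 = 4^3 + 10*4 + 3 mod 13 = 3
LHS = RHS

Yes, on the curve


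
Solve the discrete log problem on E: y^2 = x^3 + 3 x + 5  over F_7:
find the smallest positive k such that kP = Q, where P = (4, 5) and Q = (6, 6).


Enumerate multiples of P until we hit Q = (6, 6):
  1P = (4, 5)
  2P = (1, 4)
  3P = (6, 6)
Match found at i = 3.

k = 3


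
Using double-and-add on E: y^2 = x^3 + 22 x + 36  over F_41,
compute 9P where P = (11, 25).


k = 9 = 1001_2 (binary, LSB first: 1001)
Double-and-add from P = (11, 25):
  bit 0 = 1: acc = O + (11, 25) = (11, 25)
  bit 1 = 0: acc unchanged = (11, 25)
  bit 2 = 0: acc unchanged = (11, 25)
  bit 3 = 1: acc = (11, 25) + (5, 36) = (9, 26)

9P = (9, 26)


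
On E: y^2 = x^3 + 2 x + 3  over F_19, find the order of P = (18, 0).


Compute successive multiples of P until we hit O:
  1P = (18, 0)
  2P = O

ord(P) = 2


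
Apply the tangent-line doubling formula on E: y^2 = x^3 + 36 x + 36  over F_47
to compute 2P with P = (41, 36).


Doubling: s = (3 x1^2 + a) / (2 y1)
s = (3*41^2 + 36) / (2*36) mod 47 = 2
x3 = s^2 - 2 x1 mod 47 = 2^2 - 2*41 = 16
y3 = s (x1 - x3) - y1 mod 47 = 2 * (41 - 16) - 36 = 14

2P = (16, 14)


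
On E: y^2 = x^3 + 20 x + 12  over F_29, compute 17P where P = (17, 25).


k = 17 = 10001_2 (binary, LSB first: 10001)
Double-and-add from P = (17, 25):
  bit 0 = 1: acc = O + (17, 25) = (17, 25)
  bit 1 = 0: acc unchanged = (17, 25)
  bit 2 = 0: acc unchanged = (17, 25)
  bit 3 = 0: acc unchanged = (17, 25)
  bit 4 = 1: acc = (17, 25) + (15, 2) = (6, 0)

17P = (6, 0)


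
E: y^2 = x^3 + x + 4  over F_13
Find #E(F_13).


For each x in F_13, count y with y^2 = x^3 + 1 x + 4 mod 13:
  x = 0: RHS = 4, y in [2, 11]  -> 2 point(s)
  x = 2: RHS = 1, y in [1, 12]  -> 2 point(s)
  x = 5: RHS = 4, y in [2, 11]  -> 2 point(s)
  x = 7: RHS = 3, y in [4, 9]  -> 2 point(s)
  x = 8: RHS = 4, y in [2, 11]  -> 2 point(s)
  x = 9: RHS = 1, y in [1, 12]  -> 2 point(s)
  x = 10: RHS = 0, y in [0]  -> 1 point(s)
Affine points: 13. Add the point at infinity: total = 14.

#E(F_13) = 14


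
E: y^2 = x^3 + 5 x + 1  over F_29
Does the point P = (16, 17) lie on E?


Check whether y^2 = x^3 + 5 x + 1 (mod 29) for (x, y) = (16, 17).
LHS: y^2 = 17^2 mod 29 = 28
RHS: x^3 + 5 x + 1 = 16^3 + 5*16 + 1 mod 29 = 1
LHS != RHS

No, not on the curve


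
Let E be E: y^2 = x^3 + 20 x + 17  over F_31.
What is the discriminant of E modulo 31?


4 a^3 + 27 b^2 = 4*20^3 + 27*17^2 = 32000 + 7803 = 39803
Delta = -16 * (39803) = -636848
Delta mod 31 = 16

Delta = 16 (mod 31)


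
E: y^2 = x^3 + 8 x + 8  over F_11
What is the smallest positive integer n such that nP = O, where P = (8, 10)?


Compute successive multiples of P until we hit O:
  1P = (8, 10)
  2P = (7, 0)
  3P = (8, 1)
  4P = O

ord(P) = 4


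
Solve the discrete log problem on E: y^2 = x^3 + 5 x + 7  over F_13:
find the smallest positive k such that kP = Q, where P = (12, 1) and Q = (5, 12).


Enumerate multiples of P until we hit Q = (5, 12):
  1P = (12, 1)
  2P = (5, 1)
  3P = (9, 12)
  4P = (4, 0)
  5P = (9, 1)
  6P = (5, 12)
Match found at i = 6.

k = 6


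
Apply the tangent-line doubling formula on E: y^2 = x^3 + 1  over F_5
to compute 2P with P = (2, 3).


Doubling: s = (3 x1^2 + a) / (2 y1)
s = (3*2^2 + 0) / (2*3) mod 5 = 2
x3 = s^2 - 2 x1 mod 5 = 2^2 - 2*2 = 0
y3 = s (x1 - x3) - y1 mod 5 = 2 * (2 - 0) - 3 = 1

2P = (0, 1)


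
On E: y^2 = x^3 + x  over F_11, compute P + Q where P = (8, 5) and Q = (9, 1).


P != Q, so use the chord formula.
s = (y2 - y1) / (x2 - x1) = (7) / (1) mod 11 = 7
x3 = s^2 - x1 - x2 mod 11 = 7^2 - 8 - 9 = 10
y3 = s (x1 - x3) - y1 mod 11 = 7 * (8 - 10) - 5 = 3

P + Q = (10, 3)


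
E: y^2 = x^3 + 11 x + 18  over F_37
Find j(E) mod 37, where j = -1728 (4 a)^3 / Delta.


Delta = -16(4 a^3 + 27 b^2) mod 37 = 30
-1728 * (4 a)^3 = -1728 * (4*11)^3 mod 37 = 36
j = 36 * 30^(-1) mod 37 = 16

j = 16 (mod 37)


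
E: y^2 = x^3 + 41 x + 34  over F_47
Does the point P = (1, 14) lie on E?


Check whether y^2 = x^3 + 41 x + 34 (mod 47) for (x, y) = (1, 14).
LHS: y^2 = 14^2 mod 47 = 8
RHS: x^3 + 41 x + 34 = 1^3 + 41*1 + 34 mod 47 = 29
LHS != RHS

No, not on the curve


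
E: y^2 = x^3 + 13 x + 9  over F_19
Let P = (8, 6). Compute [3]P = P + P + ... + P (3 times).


k = 3 = 11_2 (binary, LSB first: 11)
Double-and-add from P = (8, 6):
  bit 0 = 1: acc = O + (8, 6) = (8, 6)
  bit 1 = 1: acc = (8, 6) + (1, 17) = (2, 9)

3P = (2, 9)
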